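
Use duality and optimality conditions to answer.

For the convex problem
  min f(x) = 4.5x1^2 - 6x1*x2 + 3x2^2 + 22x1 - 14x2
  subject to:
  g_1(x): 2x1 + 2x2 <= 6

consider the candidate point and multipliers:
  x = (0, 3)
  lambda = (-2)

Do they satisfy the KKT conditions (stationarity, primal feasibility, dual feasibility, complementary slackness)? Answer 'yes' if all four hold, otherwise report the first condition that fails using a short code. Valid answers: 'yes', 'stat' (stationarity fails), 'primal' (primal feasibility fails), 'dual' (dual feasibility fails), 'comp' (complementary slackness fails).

Gradient of f: grad f(x) = Q x + c = (4, 4)
Constraint values g_i(x) = a_i^T x - b_i:
  g_1((0, 3)) = 0
Stationarity residual: grad f(x) + sum_i lambda_i a_i = (0, 0)
  -> stationarity OK
Primal feasibility (all g_i <= 0): OK
Dual feasibility (all lambda_i >= 0): FAILS
Complementary slackness (lambda_i * g_i(x) = 0 for all i): OK

Verdict: the first failing condition is dual_feasibility -> dual.

dual


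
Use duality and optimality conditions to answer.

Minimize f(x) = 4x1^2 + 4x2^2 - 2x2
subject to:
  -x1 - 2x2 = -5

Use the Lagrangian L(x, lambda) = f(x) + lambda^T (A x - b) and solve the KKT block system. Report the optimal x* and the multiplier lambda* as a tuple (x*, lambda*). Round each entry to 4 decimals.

Form the Lagrangian:
  L(x, lambda) = (1/2) x^T Q x + c^T x + lambda^T (A x - b)
Stationarity (grad_x L = 0): Q x + c + A^T lambda = 0.
Primal feasibility: A x = b.

This gives the KKT block system:
  [ Q   A^T ] [ x     ]   [-c ]
  [ A    0  ] [ lambda ] = [ b ]

Solving the linear system:
  x*      = (0.9, 2.05)
  lambda* = (7.2)
  f(x*)   = 15.95

x* = (0.9, 2.05), lambda* = (7.2)


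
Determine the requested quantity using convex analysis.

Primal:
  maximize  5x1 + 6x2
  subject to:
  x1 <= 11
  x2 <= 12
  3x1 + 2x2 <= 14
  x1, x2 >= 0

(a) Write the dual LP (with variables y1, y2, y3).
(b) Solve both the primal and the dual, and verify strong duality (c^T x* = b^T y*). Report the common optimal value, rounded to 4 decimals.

The standard primal-dual pair for 'max c^T x s.t. A x <= b, x >= 0' is:
  Dual:  min b^T y  s.t.  A^T y >= c,  y >= 0.

So the dual LP is:
  minimize  11y1 + 12y2 + 14y3
  subject to:
    y1 + 3y3 >= 5
    y2 + 2y3 >= 6
    y1, y2, y3 >= 0

Solving the primal: x* = (0, 7).
  primal value c^T x* = 42.
Solving the dual: y* = (0, 0, 3).
  dual value b^T y* = 42.
Strong duality: c^T x* = b^T y*. Confirmed.

42


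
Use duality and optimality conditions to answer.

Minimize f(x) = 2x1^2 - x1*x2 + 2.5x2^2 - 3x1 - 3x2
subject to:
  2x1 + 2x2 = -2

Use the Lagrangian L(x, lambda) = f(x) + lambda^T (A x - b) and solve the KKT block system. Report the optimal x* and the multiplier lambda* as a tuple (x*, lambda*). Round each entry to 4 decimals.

Form the Lagrangian:
  L(x, lambda) = (1/2) x^T Q x + c^T x + lambda^T (A x - b)
Stationarity (grad_x L = 0): Q x + c + A^T lambda = 0.
Primal feasibility: A x = b.

This gives the KKT block system:
  [ Q   A^T ] [ x     ]   [-c ]
  [ A    0  ] [ lambda ] = [ b ]

Solving the linear system:
  x*      = (-0.5455, -0.4545)
  lambda* = (2.3636)
  f(x*)   = 3.8636

x* = (-0.5455, -0.4545), lambda* = (2.3636)


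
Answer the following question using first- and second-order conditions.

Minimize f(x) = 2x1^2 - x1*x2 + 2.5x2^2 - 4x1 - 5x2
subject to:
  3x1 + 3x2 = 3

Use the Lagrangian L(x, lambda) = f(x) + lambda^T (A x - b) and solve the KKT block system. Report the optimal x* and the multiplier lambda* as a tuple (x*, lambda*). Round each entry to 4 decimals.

Form the Lagrangian:
  L(x, lambda) = (1/2) x^T Q x + c^T x + lambda^T (A x - b)
Stationarity (grad_x L = 0): Q x + c + A^T lambda = 0.
Primal feasibility: A x = b.

This gives the KKT block system:
  [ Q   A^T ] [ x     ]   [-c ]
  [ A    0  ] [ lambda ] = [ b ]

Solving the linear system:
  x*      = (0.4545, 0.5455)
  lambda* = (0.9091)
  f(x*)   = -3.6364

x* = (0.4545, 0.5455), lambda* = (0.9091)


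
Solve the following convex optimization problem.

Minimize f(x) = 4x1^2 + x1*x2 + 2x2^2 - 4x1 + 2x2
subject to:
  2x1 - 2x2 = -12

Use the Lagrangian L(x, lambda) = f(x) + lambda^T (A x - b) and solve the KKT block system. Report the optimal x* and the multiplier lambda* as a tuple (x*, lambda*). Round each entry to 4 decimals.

Form the Lagrangian:
  L(x, lambda) = (1/2) x^T Q x + c^T x + lambda^T (A x - b)
Stationarity (grad_x L = 0): Q x + c + A^T lambda = 0.
Primal feasibility: A x = b.

This gives the KKT block system:
  [ Q   A^T ] [ x     ]   [-c ]
  [ A    0  ] [ lambda ] = [ b ]

Solving the linear system:
  x*      = (-2, 4)
  lambda* = (8)
  f(x*)   = 56

x* = (-2, 4), lambda* = (8)


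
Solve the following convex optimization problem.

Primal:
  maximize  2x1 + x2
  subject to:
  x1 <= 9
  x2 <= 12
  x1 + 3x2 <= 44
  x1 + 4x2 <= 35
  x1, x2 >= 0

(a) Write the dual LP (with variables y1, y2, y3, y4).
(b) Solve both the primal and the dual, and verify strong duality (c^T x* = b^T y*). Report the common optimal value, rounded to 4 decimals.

The standard primal-dual pair for 'max c^T x s.t. A x <= b, x >= 0' is:
  Dual:  min b^T y  s.t.  A^T y >= c,  y >= 0.

So the dual LP is:
  minimize  9y1 + 12y2 + 44y3 + 35y4
  subject to:
    y1 + y3 + y4 >= 2
    y2 + 3y3 + 4y4 >= 1
    y1, y2, y3, y4 >= 0

Solving the primal: x* = (9, 6.5).
  primal value c^T x* = 24.5.
Solving the dual: y* = (1.75, 0, 0, 0.25).
  dual value b^T y* = 24.5.
Strong duality: c^T x* = b^T y*. Confirmed.

24.5


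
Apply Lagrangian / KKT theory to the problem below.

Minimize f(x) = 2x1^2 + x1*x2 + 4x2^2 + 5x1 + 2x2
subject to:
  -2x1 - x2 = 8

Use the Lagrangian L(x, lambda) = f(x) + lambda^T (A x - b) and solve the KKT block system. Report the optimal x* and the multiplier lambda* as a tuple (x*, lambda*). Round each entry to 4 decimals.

Form the Lagrangian:
  L(x, lambda) = (1/2) x^T Q x + c^T x + lambda^T (A x - b)
Stationarity (grad_x L = 0): Q x + c + A^T lambda = 0.
Primal feasibility: A x = b.

This gives the KKT block system:
  [ Q   A^T ] [ x     ]   [-c ]
  [ A    0  ] [ lambda ] = [ b ]

Solving the linear system:
  x*      = (-3.7812, -0.4375)
  lambda* = (-5.2812)
  f(x*)   = 11.2344

x* = (-3.7812, -0.4375), lambda* = (-5.2812)


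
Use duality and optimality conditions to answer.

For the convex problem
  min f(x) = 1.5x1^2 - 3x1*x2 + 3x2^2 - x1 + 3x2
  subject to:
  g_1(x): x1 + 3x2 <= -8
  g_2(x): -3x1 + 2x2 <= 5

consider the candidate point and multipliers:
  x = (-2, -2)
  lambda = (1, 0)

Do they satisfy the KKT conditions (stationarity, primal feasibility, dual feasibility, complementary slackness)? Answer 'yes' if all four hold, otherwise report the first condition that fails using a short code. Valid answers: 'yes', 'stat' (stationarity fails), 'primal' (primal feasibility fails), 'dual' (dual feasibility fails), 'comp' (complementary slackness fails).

Gradient of f: grad f(x) = Q x + c = (-1, -3)
Constraint values g_i(x) = a_i^T x - b_i:
  g_1((-2, -2)) = 0
  g_2((-2, -2)) = -3
Stationarity residual: grad f(x) + sum_i lambda_i a_i = (0, 0)
  -> stationarity OK
Primal feasibility (all g_i <= 0): OK
Dual feasibility (all lambda_i >= 0): OK
Complementary slackness (lambda_i * g_i(x) = 0 for all i): OK

Verdict: yes, KKT holds.

yes


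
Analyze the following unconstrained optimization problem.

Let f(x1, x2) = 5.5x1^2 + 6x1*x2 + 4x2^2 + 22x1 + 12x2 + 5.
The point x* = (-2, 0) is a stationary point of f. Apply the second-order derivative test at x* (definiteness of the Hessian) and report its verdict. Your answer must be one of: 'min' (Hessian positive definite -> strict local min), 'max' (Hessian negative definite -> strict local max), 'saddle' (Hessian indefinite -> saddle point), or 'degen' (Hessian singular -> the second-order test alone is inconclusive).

Compute the Hessian H = grad^2 f:
  H = [[11, 6], [6, 8]]
Verify stationarity: grad f(x*) = H x* + g = (0, 0).
Eigenvalues of H: 3.3153, 15.6847.
Both eigenvalues > 0, so H is positive definite -> x* is a strict local min.

min


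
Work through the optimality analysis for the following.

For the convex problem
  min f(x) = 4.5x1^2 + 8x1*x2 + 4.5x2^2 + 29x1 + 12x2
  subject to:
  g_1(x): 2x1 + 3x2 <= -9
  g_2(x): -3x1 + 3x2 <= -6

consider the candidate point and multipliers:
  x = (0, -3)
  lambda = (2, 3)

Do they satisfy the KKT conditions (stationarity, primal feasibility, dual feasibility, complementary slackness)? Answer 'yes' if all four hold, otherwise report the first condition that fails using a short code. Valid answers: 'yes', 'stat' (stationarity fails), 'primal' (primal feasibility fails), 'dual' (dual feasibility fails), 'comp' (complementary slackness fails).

Gradient of f: grad f(x) = Q x + c = (5, -15)
Constraint values g_i(x) = a_i^T x - b_i:
  g_1((0, -3)) = 0
  g_2((0, -3)) = -3
Stationarity residual: grad f(x) + sum_i lambda_i a_i = (0, 0)
  -> stationarity OK
Primal feasibility (all g_i <= 0): OK
Dual feasibility (all lambda_i >= 0): OK
Complementary slackness (lambda_i * g_i(x) = 0 for all i): FAILS

Verdict: the first failing condition is complementary_slackness -> comp.

comp


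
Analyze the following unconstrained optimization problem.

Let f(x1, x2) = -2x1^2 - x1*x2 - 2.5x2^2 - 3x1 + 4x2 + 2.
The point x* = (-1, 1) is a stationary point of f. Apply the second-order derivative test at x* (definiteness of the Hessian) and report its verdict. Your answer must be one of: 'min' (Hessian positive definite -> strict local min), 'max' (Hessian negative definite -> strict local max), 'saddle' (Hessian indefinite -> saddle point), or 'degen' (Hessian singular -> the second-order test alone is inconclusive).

Compute the Hessian H = grad^2 f:
  H = [[-4, -1], [-1, -5]]
Verify stationarity: grad f(x*) = H x* + g = (0, 0).
Eigenvalues of H: -5.618, -3.382.
Both eigenvalues < 0, so H is negative definite -> x* is a strict local max.

max


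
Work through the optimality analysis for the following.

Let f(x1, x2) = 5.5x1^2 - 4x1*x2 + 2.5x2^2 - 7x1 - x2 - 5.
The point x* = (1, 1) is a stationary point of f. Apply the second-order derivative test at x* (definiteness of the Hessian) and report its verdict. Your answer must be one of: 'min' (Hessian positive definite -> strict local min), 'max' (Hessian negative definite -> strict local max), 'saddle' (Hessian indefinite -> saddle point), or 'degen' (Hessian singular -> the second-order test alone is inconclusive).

Compute the Hessian H = grad^2 f:
  H = [[11, -4], [-4, 5]]
Verify stationarity: grad f(x*) = H x* + g = (0, 0).
Eigenvalues of H: 3, 13.
Both eigenvalues > 0, so H is positive definite -> x* is a strict local min.

min


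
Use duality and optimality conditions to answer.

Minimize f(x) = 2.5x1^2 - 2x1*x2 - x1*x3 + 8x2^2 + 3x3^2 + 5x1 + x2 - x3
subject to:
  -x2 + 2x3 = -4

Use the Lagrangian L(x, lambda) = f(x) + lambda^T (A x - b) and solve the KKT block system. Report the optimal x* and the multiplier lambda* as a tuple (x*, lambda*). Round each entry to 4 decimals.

Form the Lagrangian:
  L(x, lambda) = (1/2) x^T Q x + c^T x + lambda^T (A x - b)
Stationarity (grad_x L = 0): Q x + c + A^T lambda = 0.
Primal feasibility: A x = b.

This gives the KKT block system:
  [ Q   A^T ] [ x     ]   [-c ]
  [ A    0  ] [ lambda ] = [ b ]

Solving the linear system:
  x*      = (-1.3385, 0.1231, -1.9385)
  lambda* = (5.6462)
  f(x*)   = 8.9769

x* = (-1.3385, 0.1231, -1.9385), lambda* = (5.6462)


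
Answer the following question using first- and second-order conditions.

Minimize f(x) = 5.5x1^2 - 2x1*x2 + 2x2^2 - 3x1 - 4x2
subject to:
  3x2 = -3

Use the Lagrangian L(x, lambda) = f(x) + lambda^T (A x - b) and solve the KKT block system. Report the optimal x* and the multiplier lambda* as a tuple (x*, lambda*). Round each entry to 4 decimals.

Form the Lagrangian:
  L(x, lambda) = (1/2) x^T Q x + c^T x + lambda^T (A x - b)
Stationarity (grad_x L = 0): Q x + c + A^T lambda = 0.
Primal feasibility: A x = b.

This gives the KKT block system:
  [ Q   A^T ] [ x     ]   [-c ]
  [ A    0  ] [ lambda ] = [ b ]

Solving the linear system:
  x*      = (0.0909, -1)
  lambda* = (2.7273)
  f(x*)   = 5.9545

x* = (0.0909, -1), lambda* = (2.7273)


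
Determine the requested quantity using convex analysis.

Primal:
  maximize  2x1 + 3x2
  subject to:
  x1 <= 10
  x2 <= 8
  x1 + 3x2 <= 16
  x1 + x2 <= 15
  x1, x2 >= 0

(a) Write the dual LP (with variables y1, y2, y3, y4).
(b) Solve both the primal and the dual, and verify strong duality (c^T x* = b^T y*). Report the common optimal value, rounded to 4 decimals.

The standard primal-dual pair for 'max c^T x s.t. A x <= b, x >= 0' is:
  Dual:  min b^T y  s.t.  A^T y >= c,  y >= 0.

So the dual LP is:
  minimize  10y1 + 8y2 + 16y3 + 15y4
  subject to:
    y1 + y3 + y4 >= 2
    y2 + 3y3 + y4 >= 3
    y1, y2, y3, y4 >= 0

Solving the primal: x* = (10, 2).
  primal value c^T x* = 26.
Solving the dual: y* = (1, 0, 1, 0).
  dual value b^T y* = 26.
Strong duality: c^T x* = b^T y*. Confirmed.

26


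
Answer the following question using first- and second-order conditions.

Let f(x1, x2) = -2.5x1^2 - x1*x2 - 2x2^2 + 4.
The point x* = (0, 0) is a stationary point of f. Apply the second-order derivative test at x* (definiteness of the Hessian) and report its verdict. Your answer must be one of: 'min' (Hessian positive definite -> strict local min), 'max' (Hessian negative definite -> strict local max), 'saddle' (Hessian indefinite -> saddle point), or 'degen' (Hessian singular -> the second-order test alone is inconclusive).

Compute the Hessian H = grad^2 f:
  H = [[-5, -1], [-1, -4]]
Verify stationarity: grad f(x*) = H x* + g = (0, 0).
Eigenvalues of H: -5.618, -3.382.
Both eigenvalues < 0, so H is negative definite -> x* is a strict local max.

max


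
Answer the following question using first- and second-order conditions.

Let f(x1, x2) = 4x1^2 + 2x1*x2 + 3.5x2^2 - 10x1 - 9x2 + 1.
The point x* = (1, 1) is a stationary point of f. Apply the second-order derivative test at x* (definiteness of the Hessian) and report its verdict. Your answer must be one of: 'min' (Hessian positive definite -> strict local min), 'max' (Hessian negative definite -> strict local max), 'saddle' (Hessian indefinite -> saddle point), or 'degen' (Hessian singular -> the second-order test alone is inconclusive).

Compute the Hessian H = grad^2 f:
  H = [[8, 2], [2, 7]]
Verify stationarity: grad f(x*) = H x* + g = (0, 0).
Eigenvalues of H: 5.4384, 9.5616.
Both eigenvalues > 0, so H is positive definite -> x* is a strict local min.

min


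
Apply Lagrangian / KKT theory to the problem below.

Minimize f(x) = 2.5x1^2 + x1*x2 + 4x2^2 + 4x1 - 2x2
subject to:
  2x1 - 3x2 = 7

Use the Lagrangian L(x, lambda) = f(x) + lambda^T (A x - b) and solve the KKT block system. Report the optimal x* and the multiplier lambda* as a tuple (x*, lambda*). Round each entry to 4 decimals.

Form the Lagrangian:
  L(x, lambda) = (1/2) x^T Q x + c^T x + lambda^T (A x - b)
Stationarity (grad_x L = 0): Q x + c + A^T lambda = 0.
Primal feasibility: A x = b.

This gives the KKT block system:
  [ Q   A^T ] [ x     ]   [-c ]
  [ A    0  ] [ lambda ] = [ b ]

Solving the linear system:
  x*      = (1.2247, -1.5169)
  lambda* = (-4.3034)
  f(x*)   = 19.0281

x* = (1.2247, -1.5169), lambda* = (-4.3034)


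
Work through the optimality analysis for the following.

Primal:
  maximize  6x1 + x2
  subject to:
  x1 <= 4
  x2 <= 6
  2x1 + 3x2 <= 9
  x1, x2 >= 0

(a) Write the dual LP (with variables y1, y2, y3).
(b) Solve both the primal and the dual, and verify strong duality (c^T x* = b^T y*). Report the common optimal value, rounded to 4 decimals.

The standard primal-dual pair for 'max c^T x s.t. A x <= b, x >= 0' is:
  Dual:  min b^T y  s.t.  A^T y >= c,  y >= 0.

So the dual LP is:
  minimize  4y1 + 6y2 + 9y3
  subject to:
    y1 + 2y3 >= 6
    y2 + 3y3 >= 1
    y1, y2, y3 >= 0

Solving the primal: x* = (4, 0.3333).
  primal value c^T x* = 24.3333.
Solving the dual: y* = (5.3333, 0, 0.3333).
  dual value b^T y* = 24.3333.
Strong duality: c^T x* = b^T y*. Confirmed.

24.3333


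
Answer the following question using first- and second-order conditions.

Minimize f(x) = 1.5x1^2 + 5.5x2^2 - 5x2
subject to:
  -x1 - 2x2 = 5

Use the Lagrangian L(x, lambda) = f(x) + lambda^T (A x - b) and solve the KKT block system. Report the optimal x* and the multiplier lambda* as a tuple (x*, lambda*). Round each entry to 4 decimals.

Form the Lagrangian:
  L(x, lambda) = (1/2) x^T Q x + c^T x + lambda^T (A x - b)
Stationarity (grad_x L = 0): Q x + c + A^T lambda = 0.
Primal feasibility: A x = b.

This gives the KKT block system:
  [ Q   A^T ] [ x     ]   [-c ]
  [ A    0  ] [ lambda ] = [ b ]

Solving the linear system:
  x*      = (-2.8261, -1.087)
  lambda* = (-8.4783)
  f(x*)   = 23.913

x* = (-2.8261, -1.087), lambda* = (-8.4783)


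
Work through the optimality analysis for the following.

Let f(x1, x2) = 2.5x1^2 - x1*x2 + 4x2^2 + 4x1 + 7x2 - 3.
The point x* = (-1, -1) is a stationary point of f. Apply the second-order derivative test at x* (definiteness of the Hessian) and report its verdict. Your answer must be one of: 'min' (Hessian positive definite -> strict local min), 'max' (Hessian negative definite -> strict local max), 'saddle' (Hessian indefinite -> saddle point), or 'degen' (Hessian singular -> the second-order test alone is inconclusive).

Compute the Hessian H = grad^2 f:
  H = [[5, -1], [-1, 8]]
Verify stationarity: grad f(x*) = H x* + g = (0, 0).
Eigenvalues of H: 4.6972, 8.3028.
Both eigenvalues > 0, so H is positive definite -> x* is a strict local min.

min


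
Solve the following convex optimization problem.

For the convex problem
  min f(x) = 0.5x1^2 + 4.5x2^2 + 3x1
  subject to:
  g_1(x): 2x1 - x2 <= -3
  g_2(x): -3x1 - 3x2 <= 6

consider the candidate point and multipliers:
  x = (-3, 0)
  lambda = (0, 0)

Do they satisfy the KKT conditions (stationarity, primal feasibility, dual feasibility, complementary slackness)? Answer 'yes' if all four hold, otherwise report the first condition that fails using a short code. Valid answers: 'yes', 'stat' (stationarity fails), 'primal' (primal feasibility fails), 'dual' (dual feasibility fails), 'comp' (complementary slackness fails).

Gradient of f: grad f(x) = Q x + c = (0, 0)
Constraint values g_i(x) = a_i^T x - b_i:
  g_1((-3, 0)) = -3
  g_2((-3, 0)) = 3
Stationarity residual: grad f(x) + sum_i lambda_i a_i = (0, 0)
  -> stationarity OK
Primal feasibility (all g_i <= 0): FAILS
Dual feasibility (all lambda_i >= 0): OK
Complementary slackness (lambda_i * g_i(x) = 0 for all i): OK

Verdict: the first failing condition is primal_feasibility -> primal.

primal


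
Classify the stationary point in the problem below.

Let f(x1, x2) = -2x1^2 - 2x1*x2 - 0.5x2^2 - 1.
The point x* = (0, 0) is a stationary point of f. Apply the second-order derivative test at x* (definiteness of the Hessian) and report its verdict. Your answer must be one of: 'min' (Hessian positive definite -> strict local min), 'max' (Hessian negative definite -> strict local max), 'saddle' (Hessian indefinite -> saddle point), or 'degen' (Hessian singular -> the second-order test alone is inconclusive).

Compute the Hessian H = grad^2 f:
  H = [[-4, -2], [-2, -1]]
Verify stationarity: grad f(x*) = H x* + g = (0, 0).
Eigenvalues of H: -5, 0.
H has a zero eigenvalue (singular; negative semidefinite but not definite), so H is neither positive definite, negative definite, nor indefinite. The second-order test alone is inconclusive -> degen.
(Indeed, f is constant along the null direction of H through x*, so x* is not a strict local extremum.)

degen


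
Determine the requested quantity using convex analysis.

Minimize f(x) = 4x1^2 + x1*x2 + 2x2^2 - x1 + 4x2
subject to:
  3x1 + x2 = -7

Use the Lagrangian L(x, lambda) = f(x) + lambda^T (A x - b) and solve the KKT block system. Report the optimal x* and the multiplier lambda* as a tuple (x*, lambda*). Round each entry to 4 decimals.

Form the Lagrangian:
  L(x, lambda) = (1/2) x^T Q x + c^T x + lambda^T (A x - b)
Stationarity (grad_x L = 0): Q x + c + A^T lambda = 0.
Primal feasibility: A x = b.

This gives the KKT block system:
  [ Q   A^T ] [ x     ]   [-c ]
  [ A    0  ] [ lambda ] = [ b ]

Solving the linear system:
  x*      = (-1.6842, -1.9474)
  lambda* = (5.4737)
  f(x*)   = 16.1053

x* = (-1.6842, -1.9474), lambda* = (5.4737)


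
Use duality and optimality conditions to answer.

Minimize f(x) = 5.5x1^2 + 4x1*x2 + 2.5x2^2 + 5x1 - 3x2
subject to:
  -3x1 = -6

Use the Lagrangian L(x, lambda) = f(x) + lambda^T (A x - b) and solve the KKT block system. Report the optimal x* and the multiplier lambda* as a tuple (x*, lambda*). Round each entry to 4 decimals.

Form the Lagrangian:
  L(x, lambda) = (1/2) x^T Q x + c^T x + lambda^T (A x - b)
Stationarity (grad_x L = 0): Q x + c + A^T lambda = 0.
Primal feasibility: A x = b.

This gives the KKT block system:
  [ Q   A^T ] [ x     ]   [-c ]
  [ A    0  ] [ lambda ] = [ b ]

Solving the linear system:
  x*      = (2, -1)
  lambda* = (7.6667)
  f(x*)   = 29.5

x* = (2, -1), lambda* = (7.6667)


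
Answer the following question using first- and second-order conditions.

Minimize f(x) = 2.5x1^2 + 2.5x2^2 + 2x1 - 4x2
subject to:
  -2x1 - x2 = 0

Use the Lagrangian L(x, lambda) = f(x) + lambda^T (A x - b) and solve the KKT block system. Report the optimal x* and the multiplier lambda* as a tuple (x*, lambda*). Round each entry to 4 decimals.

Form the Lagrangian:
  L(x, lambda) = (1/2) x^T Q x + c^T x + lambda^T (A x - b)
Stationarity (grad_x L = 0): Q x + c + A^T lambda = 0.
Primal feasibility: A x = b.

This gives the KKT block system:
  [ Q   A^T ] [ x     ]   [-c ]
  [ A    0  ] [ lambda ] = [ b ]

Solving the linear system:
  x*      = (-0.4, 0.8)
  lambda* = (0)
  f(x*)   = -2

x* = (-0.4, 0.8), lambda* = (0)


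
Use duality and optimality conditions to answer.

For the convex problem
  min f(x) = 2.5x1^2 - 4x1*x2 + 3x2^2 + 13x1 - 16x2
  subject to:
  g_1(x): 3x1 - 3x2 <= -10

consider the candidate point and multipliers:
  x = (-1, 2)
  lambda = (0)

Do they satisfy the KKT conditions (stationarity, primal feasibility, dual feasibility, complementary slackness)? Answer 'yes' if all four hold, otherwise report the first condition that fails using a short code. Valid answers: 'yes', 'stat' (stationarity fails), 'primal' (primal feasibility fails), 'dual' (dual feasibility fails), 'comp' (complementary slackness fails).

Gradient of f: grad f(x) = Q x + c = (0, 0)
Constraint values g_i(x) = a_i^T x - b_i:
  g_1((-1, 2)) = 1
Stationarity residual: grad f(x) + sum_i lambda_i a_i = (0, 0)
  -> stationarity OK
Primal feasibility (all g_i <= 0): FAILS
Dual feasibility (all lambda_i >= 0): OK
Complementary slackness (lambda_i * g_i(x) = 0 for all i): OK

Verdict: the first failing condition is primal_feasibility -> primal.

primal


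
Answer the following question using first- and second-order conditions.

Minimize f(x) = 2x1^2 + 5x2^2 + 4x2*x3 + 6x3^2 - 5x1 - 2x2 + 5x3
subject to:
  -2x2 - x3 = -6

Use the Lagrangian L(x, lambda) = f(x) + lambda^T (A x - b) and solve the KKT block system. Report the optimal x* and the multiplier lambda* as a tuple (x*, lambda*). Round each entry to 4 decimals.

Form the Lagrangian:
  L(x, lambda) = (1/2) x^T Q x + c^T x + lambda^T (A x - b)
Stationarity (grad_x L = 0): Q x + c + A^T lambda = 0.
Primal feasibility: A x = b.

This gives the KKT block system:
  [ Q   A^T ] [ x     ]   [-c ]
  [ A    0  ] [ lambda ] = [ b ]

Solving the linear system:
  x*      = (1.25, 3.1429, -0.2857)
  lambda* = (14.1429)
  f(x*)   = 35.4464

x* = (1.25, 3.1429, -0.2857), lambda* = (14.1429)


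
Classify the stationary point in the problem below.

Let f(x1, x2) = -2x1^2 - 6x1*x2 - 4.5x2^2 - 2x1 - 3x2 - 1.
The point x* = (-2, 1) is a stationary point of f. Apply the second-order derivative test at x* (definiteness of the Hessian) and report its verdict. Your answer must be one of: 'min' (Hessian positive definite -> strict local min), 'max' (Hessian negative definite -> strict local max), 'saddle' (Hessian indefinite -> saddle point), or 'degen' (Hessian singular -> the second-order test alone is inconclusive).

Compute the Hessian H = grad^2 f:
  H = [[-4, -6], [-6, -9]]
Verify stationarity: grad f(x*) = H x* + g = (0, 0).
Eigenvalues of H: -13, 0.
H has a zero eigenvalue (singular; negative semidefinite but not definite), so H is neither positive definite, negative definite, nor indefinite. The second-order test alone is inconclusive -> degen.
(Indeed, f is constant along the null direction of H through x*, so x* is not a strict local extremum.)

degen


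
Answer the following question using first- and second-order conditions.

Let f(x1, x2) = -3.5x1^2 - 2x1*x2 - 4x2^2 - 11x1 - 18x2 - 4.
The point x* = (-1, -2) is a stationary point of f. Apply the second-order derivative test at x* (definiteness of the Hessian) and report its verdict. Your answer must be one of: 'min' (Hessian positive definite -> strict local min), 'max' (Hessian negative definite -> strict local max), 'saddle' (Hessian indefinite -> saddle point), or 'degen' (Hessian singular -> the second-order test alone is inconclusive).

Compute the Hessian H = grad^2 f:
  H = [[-7, -2], [-2, -8]]
Verify stationarity: grad f(x*) = H x* + g = (0, 0).
Eigenvalues of H: -9.5616, -5.4384.
Both eigenvalues < 0, so H is negative definite -> x* is a strict local max.

max


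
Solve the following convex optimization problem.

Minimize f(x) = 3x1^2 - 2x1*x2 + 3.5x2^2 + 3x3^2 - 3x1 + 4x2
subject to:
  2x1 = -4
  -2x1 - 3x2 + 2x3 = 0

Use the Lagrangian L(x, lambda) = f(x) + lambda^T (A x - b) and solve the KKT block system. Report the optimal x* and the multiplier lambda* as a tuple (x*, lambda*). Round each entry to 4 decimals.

Form the Lagrangian:
  L(x, lambda) = (1/2) x^T Q x + c^T x + lambda^T (A x - b)
Stationarity (grad_x L = 0): Q x + c + A^T lambda = 0.
Primal feasibility: A x = b.

This gives the KKT block system:
  [ Q   A^T ] [ x     ]   [-c ]
  [ A    0  ] [ lambda ] = [ b ]

Solving the linear system:
  x*      = (-2, 0.4878, -1.2683)
  lambda* = (11.7927, 3.8049)
  f(x*)   = 27.561

x* = (-2, 0.4878, -1.2683), lambda* = (11.7927, 3.8049)


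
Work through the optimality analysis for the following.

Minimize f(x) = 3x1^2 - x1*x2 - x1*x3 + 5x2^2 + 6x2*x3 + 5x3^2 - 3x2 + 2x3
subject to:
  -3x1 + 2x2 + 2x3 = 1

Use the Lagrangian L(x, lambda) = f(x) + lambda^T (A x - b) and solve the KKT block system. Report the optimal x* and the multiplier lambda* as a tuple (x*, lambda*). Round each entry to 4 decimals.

Form the Lagrangian:
  L(x, lambda) = (1/2) x^T Q x + c^T x + lambda^T (A x - b)
Stationarity (grad_x L = 0): Q x + c + A^T lambda = 0.
Primal feasibility: A x = b.

This gives the KKT block system:
  [ Q   A^T ] [ x     ]   [-c ]
  [ A    0  ] [ lambda ] = [ b ]

Solving the linear system:
  x*      = (-0.2262, 0.7054, -0.5446)
  lambda* = (-0.506)
  f(x*)   = -1.3497

x* = (-0.2262, 0.7054, -0.5446), lambda* = (-0.506)


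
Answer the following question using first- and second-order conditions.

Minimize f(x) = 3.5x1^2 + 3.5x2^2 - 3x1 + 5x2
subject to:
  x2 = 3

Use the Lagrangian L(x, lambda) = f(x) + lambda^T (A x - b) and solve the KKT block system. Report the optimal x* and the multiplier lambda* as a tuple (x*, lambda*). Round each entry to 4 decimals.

Form the Lagrangian:
  L(x, lambda) = (1/2) x^T Q x + c^T x + lambda^T (A x - b)
Stationarity (grad_x L = 0): Q x + c + A^T lambda = 0.
Primal feasibility: A x = b.

This gives the KKT block system:
  [ Q   A^T ] [ x     ]   [-c ]
  [ A    0  ] [ lambda ] = [ b ]

Solving the linear system:
  x*      = (0.4286, 3)
  lambda* = (-26)
  f(x*)   = 45.8571

x* = (0.4286, 3), lambda* = (-26)


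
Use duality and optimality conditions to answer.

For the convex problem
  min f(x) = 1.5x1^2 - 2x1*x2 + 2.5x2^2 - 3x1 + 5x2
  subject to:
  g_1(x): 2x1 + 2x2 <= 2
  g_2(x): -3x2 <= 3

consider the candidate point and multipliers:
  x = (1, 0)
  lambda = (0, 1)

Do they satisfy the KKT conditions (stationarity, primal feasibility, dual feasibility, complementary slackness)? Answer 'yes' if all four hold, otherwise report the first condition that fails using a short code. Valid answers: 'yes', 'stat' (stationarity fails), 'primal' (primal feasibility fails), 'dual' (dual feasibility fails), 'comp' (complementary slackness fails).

Gradient of f: grad f(x) = Q x + c = (0, 3)
Constraint values g_i(x) = a_i^T x - b_i:
  g_1((1, 0)) = 0
  g_2((1, 0)) = -3
Stationarity residual: grad f(x) + sum_i lambda_i a_i = (0, 0)
  -> stationarity OK
Primal feasibility (all g_i <= 0): OK
Dual feasibility (all lambda_i >= 0): OK
Complementary slackness (lambda_i * g_i(x) = 0 for all i): FAILS

Verdict: the first failing condition is complementary_slackness -> comp.

comp


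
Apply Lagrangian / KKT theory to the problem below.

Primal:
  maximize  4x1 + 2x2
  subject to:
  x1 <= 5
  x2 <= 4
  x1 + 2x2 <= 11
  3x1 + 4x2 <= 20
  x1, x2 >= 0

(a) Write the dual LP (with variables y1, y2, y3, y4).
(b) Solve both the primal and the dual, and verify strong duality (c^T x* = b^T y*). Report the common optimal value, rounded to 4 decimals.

The standard primal-dual pair for 'max c^T x s.t. A x <= b, x >= 0' is:
  Dual:  min b^T y  s.t.  A^T y >= c,  y >= 0.

So the dual LP is:
  minimize  5y1 + 4y2 + 11y3 + 20y4
  subject to:
    y1 + y3 + 3y4 >= 4
    y2 + 2y3 + 4y4 >= 2
    y1, y2, y3, y4 >= 0

Solving the primal: x* = (5, 1.25).
  primal value c^T x* = 22.5.
Solving the dual: y* = (2.5, 0, 0, 0.5).
  dual value b^T y* = 22.5.
Strong duality: c^T x* = b^T y*. Confirmed.

22.5


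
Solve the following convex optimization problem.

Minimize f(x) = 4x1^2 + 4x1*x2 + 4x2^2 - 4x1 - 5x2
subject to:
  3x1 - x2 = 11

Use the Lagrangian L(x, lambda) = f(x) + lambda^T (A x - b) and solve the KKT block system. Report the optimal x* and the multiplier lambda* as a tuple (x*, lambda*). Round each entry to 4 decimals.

Form the Lagrangian:
  L(x, lambda) = (1/2) x^T Q x + c^T x + lambda^T (A x - b)
Stationarity (grad_x L = 0): Q x + c + A^T lambda = 0.
Primal feasibility: A x = b.

This gives the KKT block system:
  [ Q   A^T ] [ x     ]   [-c ]
  [ A    0  ] [ lambda ] = [ b ]

Solving the linear system:
  x*      = (3.1442, -1.5673)
  lambda* = (-4.9615)
  f(x*)   = 24.9183

x* = (3.1442, -1.5673), lambda* = (-4.9615)


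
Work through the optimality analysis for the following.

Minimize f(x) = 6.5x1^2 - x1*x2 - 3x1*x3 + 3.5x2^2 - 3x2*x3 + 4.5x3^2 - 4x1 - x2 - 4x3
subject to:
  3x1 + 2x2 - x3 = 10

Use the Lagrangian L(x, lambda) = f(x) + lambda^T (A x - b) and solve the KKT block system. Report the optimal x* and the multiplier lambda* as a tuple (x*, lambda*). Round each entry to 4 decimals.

Form the Lagrangian:
  L(x, lambda) = (1/2) x^T Q x + c^T x + lambda^T (A x - b)
Stationarity (grad_x L = 0): Q x + c + A^T lambda = 0.
Primal feasibility: A x = b.

This gives the KKT block system:
  [ Q   A^T ] [ x     ]   [-c ]
  [ A    0  ] [ lambda ] = [ b ]

Solving the linear system:
  x*      = (2.0768, 2.5833, 1.3969)
  lambda* = (-5.4079)
  f(x*)   = 18.8004

x* = (2.0768, 2.5833, 1.3969), lambda* = (-5.4079)


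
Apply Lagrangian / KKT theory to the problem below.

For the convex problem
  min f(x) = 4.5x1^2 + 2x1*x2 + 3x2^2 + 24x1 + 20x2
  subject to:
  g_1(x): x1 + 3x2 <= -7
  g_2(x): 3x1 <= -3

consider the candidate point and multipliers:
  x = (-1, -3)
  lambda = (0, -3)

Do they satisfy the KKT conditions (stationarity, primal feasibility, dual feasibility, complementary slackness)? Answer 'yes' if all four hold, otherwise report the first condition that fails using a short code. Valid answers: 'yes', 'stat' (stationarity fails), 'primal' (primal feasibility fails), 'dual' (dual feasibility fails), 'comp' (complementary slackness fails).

Gradient of f: grad f(x) = Q x + c = (9, 0)
Constraint values g_i(x) = a_i^T x - b_i:
  g_1((-1, -3)) = -3
  g_2((-1, -3)) = 0
Stationarity residual: grad f(x) + sum_i lambda_i a_i = (0, 0)
  -> stationarity OK
Primal feasibility (all g_i <= 0): OK
Dual feasibility (all lambda_i >= 0): FAILS
Complementary slackness (lambda_i * g_i(x) = 0 for all i): OK

Verdict: the first failing condition is dual_feasibility -> dual.

dual


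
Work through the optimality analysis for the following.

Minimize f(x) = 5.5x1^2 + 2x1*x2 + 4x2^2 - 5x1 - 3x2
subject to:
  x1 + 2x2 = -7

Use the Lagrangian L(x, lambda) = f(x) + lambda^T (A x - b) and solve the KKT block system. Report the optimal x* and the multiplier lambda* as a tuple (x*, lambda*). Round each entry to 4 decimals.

Form the Lagrangian:
  L(x, lambda) = (1/2) x^T Q x + c^T x + lambda^T (A x - b)
Stationarity (grad_x L = 0): Q x + c + A^T lambda = 0.
Primal feasibility: A x = b.

This gives the KKT block system:
  [ Q   A^T ] [ x     ]   [-c ]
  [ A    0  ] [ lambda ] = [ b ]

Solving the linear system:
  x*      = (-0.3182, -3.3409)
  lambda* = (15.1818)
  f(x*)   = 58.9432

x* = (-0.3182, -3.3409), lambda* = (15.1818)


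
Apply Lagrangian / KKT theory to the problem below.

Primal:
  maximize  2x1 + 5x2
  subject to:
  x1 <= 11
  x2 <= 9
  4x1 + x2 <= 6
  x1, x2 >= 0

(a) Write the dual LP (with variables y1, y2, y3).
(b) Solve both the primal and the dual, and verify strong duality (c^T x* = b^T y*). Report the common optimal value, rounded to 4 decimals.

The standard primal-dual pair for 'max c^T x s.t. A x <= b, x >= 0' is:
  Dual:  min b^T y  s.t.  A^T y >= c,  y >= 0.

So the dual LP is:
  minimize  11y1 + 9y2 + 6y3
  subject to:
    y1 + 4y3 >= 2
    y2 + y3 >= 5
    y1, y2, y3 >= 0

Solving the primal: x* = (0, 6).
  primal value c^T x* = 30.
Solving the dual: y* = (0, 0, 5).
  dual value b^T y* = 30.
Strong duality: c^T x* = b^T y*. Confirmed.

30


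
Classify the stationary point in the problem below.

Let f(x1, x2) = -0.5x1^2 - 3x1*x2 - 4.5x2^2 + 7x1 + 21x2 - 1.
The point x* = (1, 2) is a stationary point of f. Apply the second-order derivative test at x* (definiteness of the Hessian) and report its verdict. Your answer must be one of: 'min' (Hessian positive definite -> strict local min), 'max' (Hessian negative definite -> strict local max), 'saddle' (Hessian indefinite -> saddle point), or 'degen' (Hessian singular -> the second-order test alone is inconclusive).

Compute the Hessian H = grad^2 f:
  H = [[-1, -3], [-3, -9]]
Verify stationarity: grad f(x*) = H x* + g = (0, 0).
Eigenvalues of H: -10, 0.
H has a zero eigenvalue (singular; negative semidefinite but not definite), so H is neither positive definite, negative definite, nor indefinite. The second-order test alone is inconclusive -> degen.
(Indeed, f is constant along the null direction of H through x*, so x* is not a strict local extremum.)

degen


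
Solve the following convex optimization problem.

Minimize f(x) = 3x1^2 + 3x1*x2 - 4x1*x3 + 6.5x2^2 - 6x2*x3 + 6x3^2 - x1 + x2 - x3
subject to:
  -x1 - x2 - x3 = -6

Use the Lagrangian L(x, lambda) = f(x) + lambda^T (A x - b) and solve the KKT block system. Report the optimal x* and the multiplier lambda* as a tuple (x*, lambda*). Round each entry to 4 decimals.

Form the Lagrangian:
  L(x, lambda) = (1/2) x^T Q x + c^T x + lambda^T (A x - b)
Stationarity (grad_x L = 0): Q x + c + A^T lambda = 0.
Primal feasibility: A x = b.

This gives the KKT block system:
  [ Q   A^T ] [ x     ]   [-c ]
  [ A    0  ] [ lambda ] = [ b ]

Solving the linear system:
  x*      = (2.6766, 1.0564, 2.2671)
  lambda* = (9.1602)
  f(x*)   = 25.5371

x* = (2.6766, 1.0564, 2.2671), lambda* = (9.1602)


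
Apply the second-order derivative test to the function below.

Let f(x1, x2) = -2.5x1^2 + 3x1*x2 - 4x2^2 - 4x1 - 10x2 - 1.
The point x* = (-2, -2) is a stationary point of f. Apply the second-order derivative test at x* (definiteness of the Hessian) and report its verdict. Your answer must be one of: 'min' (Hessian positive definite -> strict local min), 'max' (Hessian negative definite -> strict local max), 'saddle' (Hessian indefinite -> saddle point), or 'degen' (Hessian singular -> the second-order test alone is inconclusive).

Compute the Hessian H = grad^2 f:
  H = [[-5, 3], [3, -8]]
Verify stationarity: grad f(x*) = H x* + g = (0, 0).
Eigenvalues of H: -9.8541, -3.1459.
Both eigenvalues < 0, so H is negative definite -> x* is a strict local max.

max


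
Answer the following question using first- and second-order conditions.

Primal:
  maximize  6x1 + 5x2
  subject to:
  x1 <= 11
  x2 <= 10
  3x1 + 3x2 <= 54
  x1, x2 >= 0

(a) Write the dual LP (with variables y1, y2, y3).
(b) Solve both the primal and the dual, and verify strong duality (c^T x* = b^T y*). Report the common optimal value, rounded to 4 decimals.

The standard primal-dual pair for 'max c^T x s.t. A x <= b, x >= 0' is:
  Dual:  min b^T y  s.t.  A^T y >= c,  y >= 0.

So the dual LP is:
  minimize  11y1 + 10y2 + 54y3
  subject to:
    y1 + 3y3 >= 6
    y2 + 3y3 >= 5
    y1, y2, y3 >= 0

Solving the primal: x* = (11, 7).
  primal value c^T x* = 101.
Solving the dual: y* = (1, 0, 1.6667).
  dual value b^T y* = 101.
Strong duality: c^T x* = b^T y*. Confirmed.

101


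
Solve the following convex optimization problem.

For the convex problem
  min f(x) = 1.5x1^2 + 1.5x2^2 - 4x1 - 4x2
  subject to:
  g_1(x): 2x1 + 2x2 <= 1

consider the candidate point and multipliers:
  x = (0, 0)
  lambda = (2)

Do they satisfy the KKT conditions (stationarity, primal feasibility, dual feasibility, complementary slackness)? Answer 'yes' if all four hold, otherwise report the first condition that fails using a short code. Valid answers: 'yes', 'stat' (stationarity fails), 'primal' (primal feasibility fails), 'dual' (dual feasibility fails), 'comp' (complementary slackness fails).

Gradient of f: grad f(x) = Q x + c = (-4, -4)
Constraint values g_i(x) = a_i^T x - b_i:
  g_1((0, 0)) = -1
Stationarity residual: grad f(x) + sum_i lambda_i a_i = (0, 0)
  -> stationarity OK
Primal feasibility (all g_i <= 0): OK
Dual feasibility (all lambda_i >= 0): OK
Complementary slackness (lambda_i * g_i(x) = 0 for all i): FAILS

Verdict: the first failing condition is complementary_slackness -> comp.

comp


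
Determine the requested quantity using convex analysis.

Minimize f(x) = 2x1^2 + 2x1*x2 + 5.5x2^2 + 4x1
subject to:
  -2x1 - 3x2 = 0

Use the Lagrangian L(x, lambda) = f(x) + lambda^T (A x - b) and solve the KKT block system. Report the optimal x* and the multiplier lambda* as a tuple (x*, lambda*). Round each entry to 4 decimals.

Form the Lagrangian:
  L(x, lambda) = (1/2) x^T Q x + c^T x + lambda^T (A x - b)
Stationarity (grad_x L = 0): Q x + c + A^T lambda = 0.
Primal feasibility: A x = b.

This gives the KKT block system:
  [ Q   A^T ] [ x     ]   [-c ]
  [ A    0  ] [ lambda ] = [ b ]

Solving the linear system:
  x*      = (-0.6429, 0.4286)
  lambda* = (1.1429)
  f(x*)   = -1.2857

x* = (-0.6429, 0.4286), lambda* = (1.1429)


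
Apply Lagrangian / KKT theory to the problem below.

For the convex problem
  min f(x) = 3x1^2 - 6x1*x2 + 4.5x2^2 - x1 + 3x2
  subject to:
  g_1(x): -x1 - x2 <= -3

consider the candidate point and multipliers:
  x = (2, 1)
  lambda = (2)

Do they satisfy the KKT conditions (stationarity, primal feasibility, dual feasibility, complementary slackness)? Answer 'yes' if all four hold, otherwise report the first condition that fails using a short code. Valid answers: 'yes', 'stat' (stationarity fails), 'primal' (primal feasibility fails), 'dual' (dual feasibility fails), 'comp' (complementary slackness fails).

Gradient of f: grad f(x) = Q x + c = (5, 0)
Constraint values g_i(x) = a_i^T x - b_i:
  g_1((2, 1)) = 0
Stationarity residual: grad f(x) + sum_i lambda_i a_i = (3, -2)
  -> stationarity FAILS
Primal feasibility (all g_i <= 0): OK
Dual feasibility (all lambda_i >= 0): OK
Complementary slackness (lambda_i * g_i(x) = 0 for all i): OK

Verdict: the first failing condition is stationarity -> stat.

stat


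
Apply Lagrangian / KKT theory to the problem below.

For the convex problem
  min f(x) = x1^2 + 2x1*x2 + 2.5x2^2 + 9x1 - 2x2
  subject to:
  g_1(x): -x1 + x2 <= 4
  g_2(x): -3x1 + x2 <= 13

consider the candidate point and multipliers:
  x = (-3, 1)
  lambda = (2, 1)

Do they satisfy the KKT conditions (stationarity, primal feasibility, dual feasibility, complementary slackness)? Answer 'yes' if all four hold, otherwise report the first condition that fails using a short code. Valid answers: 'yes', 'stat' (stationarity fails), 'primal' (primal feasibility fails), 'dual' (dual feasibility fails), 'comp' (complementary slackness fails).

Gradient of f: grad f(x) = Q x + c = (5, -3)
Constraint values g_i(x) = a_i^T x - b_i:
  g_1((-3, 1)) = 0
  g_2((-3, 1)) = -3
Stationarity residual: grad f(x) + sum_i lambda_i a_i = (0, 0)
  -> stationarity OK
Primal feasibility (all g_i <= 0): OK
Dual feasibility (all lambda_i >= 0): OK
Complementary slackness (lambda_i * g_i(x) = 0 for all i): FAILS

Verdict: the first failing condition is complementary_slackness -> comp.

comp
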